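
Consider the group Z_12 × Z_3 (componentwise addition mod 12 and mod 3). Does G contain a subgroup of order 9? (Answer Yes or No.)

9 | 36. A subgroup of order 9 is {(0,0), (0,1), (0,2), (4,0), (4,1), (4,2), (8,0), (8,1), (8,2)}.

Yes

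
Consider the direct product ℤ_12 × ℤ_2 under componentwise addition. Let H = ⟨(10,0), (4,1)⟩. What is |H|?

|⟨(10,0)⟩| = 6 and |⟨(4,1)⟩| = 6, so |H| is a multiple of lcm(6, 6) = 6 and divides |G| = 24.
Closing under the operation: H = {(0,0), (0,1), (2,0), (2,1), (4,0), (4,1), (6,0), (6,1), (8,0), (8,1), (10,0), (10,1)}, so |H| = 12.

12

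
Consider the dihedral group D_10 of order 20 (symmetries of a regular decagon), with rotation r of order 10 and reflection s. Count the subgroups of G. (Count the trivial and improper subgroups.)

22

|G| = 20, so by Lagrange every subgroup order divides 20. Divisors: 1, 2, 4, 5, 10, 20.
Subgroups by order — order 1: 1; order 2: 11; order 4: 5; order 5: 1; order 10: 3; order 20: 1.
Total: 1 + 11 + 5 + 1 + 3 + 1 = 22.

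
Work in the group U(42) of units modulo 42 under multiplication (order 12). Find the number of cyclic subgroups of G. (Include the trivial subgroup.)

8

Each element a generates a cyclic subgroup ⟨a⟩; distinct elements may generate the same one (a cyclic group of order d has φ(d) generators).
Cyclic subgroups by order — order 1: 1; order 2: 3; order 3: 1; order 6: 3.
Total: 8.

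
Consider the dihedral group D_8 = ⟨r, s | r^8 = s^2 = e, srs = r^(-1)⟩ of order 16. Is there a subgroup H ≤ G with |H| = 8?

Yes

8 | 16. A subgroup of order 8 is {e, r, r^2, r^3, r^4, r^5, r^6, r^7}.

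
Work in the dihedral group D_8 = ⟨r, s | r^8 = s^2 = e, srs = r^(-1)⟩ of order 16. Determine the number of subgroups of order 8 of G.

3

|G| = 16 and 8 | 16, so subgroups of order 8 are possible by Lagrange.
The subgroups of order 8 are: {e, r, r^2, r^3, r^4, r^5, r^6, r^7}; {e, r^2, r^4, r^6, s, r^2s, r^4s, r^6s}; {e, r^2, r^4, r^6, rs, r^3s, r^5s, r^7s}.
So G has 3 subgroups of order 8.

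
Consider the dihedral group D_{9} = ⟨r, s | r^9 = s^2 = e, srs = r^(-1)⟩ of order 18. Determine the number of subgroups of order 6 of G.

|G| = 18 and 6 | 18, so subgroups of order 6 are possible by Lagrange.
The subgroups of order 6 are: {e, r^3, r^6, r^2s, r^5s, r^8s}; {e, r^3, r^6, s, r^3s, r^6s}; {e, r^3, r^6, rs, r^4s, r^7s}.
So G has 3 subgroups of order 6.

3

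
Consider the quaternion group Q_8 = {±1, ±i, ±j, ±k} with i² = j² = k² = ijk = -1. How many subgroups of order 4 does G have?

|G| = 8 and 4 | 8, so subgroups of order 4 are possible by Lagrange.
The subgroups of order 4 are: {1, -1, i, -i}; {1, -1, j, -j}; {1, -1, k, -k}.
So G has 3 subgroups of order 4.

3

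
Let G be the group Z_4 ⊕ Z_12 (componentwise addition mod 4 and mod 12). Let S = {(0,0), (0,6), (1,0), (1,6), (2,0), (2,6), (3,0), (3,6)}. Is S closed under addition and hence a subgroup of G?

|S| = 8 divides |G| = 48, consistent with Lagrange.
S contains the identity, every element's inverse is in S, and S is closed under +: it is a subgroup.

Yes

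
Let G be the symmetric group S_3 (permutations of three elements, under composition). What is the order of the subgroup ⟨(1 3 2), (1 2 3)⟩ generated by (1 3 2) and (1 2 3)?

|⟨(1 3 2)⟩| = 3 and |⟨(1 2 3)⟩| = 3, so |H| is a multiple of lcm(3, 3) = 3 and divides |G| = 6.
Closing under the operation: H = {e, (1 2 3), (1 3 2)}, so |H| = 3.

3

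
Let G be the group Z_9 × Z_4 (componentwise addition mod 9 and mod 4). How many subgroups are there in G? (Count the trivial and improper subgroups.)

9

|G| = 36, so by Lagrange every subgroup order divides 36. Divisors: 1, 2, 3, 4, 6, 9, 12, 18, 36.
Subgroups by order — order 1: 1; order 2: 1; order 3: 1; order 4: 1; order 6: 1; order 9: 1; order 12: 1; order 18: 1; order 36: 1.
Total: 1 + 1 + 1 + 1 + 1 + 1 + 1 + 1 + 1 = 9.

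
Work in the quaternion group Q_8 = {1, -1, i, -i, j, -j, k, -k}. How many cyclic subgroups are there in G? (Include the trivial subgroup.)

5

A cyclic subgroup of order d is generated by each of its φ(d) elements of order d, so the cyclic subgroups of order d number (#elements of order d)/φ(d).
Cyclic subgroups by order — order 1: 1; order 2: 1; order 4: 3.
Total: 5.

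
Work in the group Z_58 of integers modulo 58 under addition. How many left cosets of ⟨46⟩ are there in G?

|⟨46⟩| = 29 and |G| = 58.
By Lagrange, [G : H] = |G|/|H| = 58/29 = 2.

2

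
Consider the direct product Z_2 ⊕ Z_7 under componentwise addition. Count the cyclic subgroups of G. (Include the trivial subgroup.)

A cyclic subgroup of order d is generated by each of its φ(d) elements of order d, so the cyclic subgroups of order d number (#elements of order d)/φ(d).
Cyclic subgroups by order — order 1: 1; order 2: 1; order 7: 1; order 14: 1.
Total: 4.

4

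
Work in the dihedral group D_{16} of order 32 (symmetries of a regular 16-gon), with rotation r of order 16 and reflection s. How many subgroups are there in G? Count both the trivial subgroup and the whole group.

36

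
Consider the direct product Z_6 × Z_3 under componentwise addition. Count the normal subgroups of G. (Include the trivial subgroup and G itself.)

12

G is abelian, so every subgroup is normal.
G has 12 subgroups in total, hence 12 normal subgroups.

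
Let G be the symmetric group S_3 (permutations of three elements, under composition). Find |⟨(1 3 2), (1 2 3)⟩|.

3

|⟨(1 3 2)⟩| = 3 and |⟨(1 2 3)⟩| = 3, so |H| is a multiple of lcm(3, 3) = 3 and divides |G| = 6.
Closing under the operation: H = {e, (1 2 3), (1 3 2)}, so |H| = 3.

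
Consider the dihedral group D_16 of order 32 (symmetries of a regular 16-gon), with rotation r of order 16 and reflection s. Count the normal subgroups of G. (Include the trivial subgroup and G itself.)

G has 36 subgroups. Checking conjugation-invariance by order — order 1: 1/1 normal; order 2: 1/17 normal; order 4: 1/9 normal; order 8: 1/5 normal; order 16: 3/3 normal; order 32: 1/1 normal.
Total normal subgroups: 8.

8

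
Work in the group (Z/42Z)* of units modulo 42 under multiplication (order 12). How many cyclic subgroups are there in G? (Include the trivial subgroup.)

8

Each element a generates a cyclic subgroup ⟨a⟩; distinct elements may generate the same one (a cyclic group of order d has φ(d) generators).
Cyclic subgroups by order — order 1: 1; order 2: 3; order 3: 1; order 6: 3.
Total: 8.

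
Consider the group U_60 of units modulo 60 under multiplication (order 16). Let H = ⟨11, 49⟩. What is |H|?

4

|⟨11⟩| = 2 and |⟨49⟩| = 2, so |H| is a multiple of lcm(2, 2) = 2 and divides |G| = 16.
Closing under the operation: H = {1, 11, 49, 59}, so |H| = 4.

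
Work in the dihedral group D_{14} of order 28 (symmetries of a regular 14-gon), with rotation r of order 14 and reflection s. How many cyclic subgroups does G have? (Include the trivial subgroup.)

18

A cyclic subgroup of order d is generated by each of its φ(d) elements of order d, so the cyclic subgroups of order d number (#elements of order d)/φ(d).
Cyclic subgroups by order — order 1: 1; order 2: 15; order 7: 1; order 14: 1.
Total: 18.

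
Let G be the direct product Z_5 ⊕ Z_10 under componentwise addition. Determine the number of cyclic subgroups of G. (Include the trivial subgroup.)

14

A cyclic subgroup of order d is generated by each of its φ(d) elements of order d, so the cyclic subgroups of order d number (#elements of order d)/φ(d).
Cyclic subgroups by order — order 1: 1; order 2: 1; order 5: 6; order 10: 6.
Total: 14.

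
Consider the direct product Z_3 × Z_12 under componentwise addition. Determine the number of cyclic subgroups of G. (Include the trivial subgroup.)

A cyclic subgroup of order d is generated by each of its φ(d) elements of order d, so the cyclic subgroups of order d number (#elements of order d)/φ(d).
Cyclic subgroups by order — order 1: 1; order 2: 1; order 3: 4; order 4: 1; order 6: 4; order 12: 4.
Total: 15.

15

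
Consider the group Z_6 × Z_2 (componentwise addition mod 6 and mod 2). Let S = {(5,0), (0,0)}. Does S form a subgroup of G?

No

(5,0) ∈ S but its inverse (1,0) ∉ S, so S is not a subgroup.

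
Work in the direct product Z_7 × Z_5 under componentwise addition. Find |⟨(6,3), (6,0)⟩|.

|⟨(6,3)⟩| = 35 and |⟨(6,0)⟩| = 7, so |H| is a multiple of lcm(35, 7) = 35 and divides |G| = 35.
Closing {(6,3), (6,0)} under the group operation gives all of G, so |H| = 35.

35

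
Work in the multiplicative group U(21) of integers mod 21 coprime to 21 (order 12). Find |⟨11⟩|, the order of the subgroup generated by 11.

6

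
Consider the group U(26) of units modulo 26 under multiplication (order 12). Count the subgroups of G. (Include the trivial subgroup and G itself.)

6

|G| = 12, so by Lagrange every subgroup order divides 12. Divisors: 1, 2, 3, 4, 6, 12.
Subgroups by order — order 1: 1; order 2: 1; order 3: 1; order 4: 1; order 6: 1; order 12: 1.
Total: 1 + 1 + 1 + 1 + 1 + 1 = 6.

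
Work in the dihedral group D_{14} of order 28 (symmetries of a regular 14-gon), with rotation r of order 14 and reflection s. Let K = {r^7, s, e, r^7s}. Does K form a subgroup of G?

Yes

|K| = 4 divides |G| = 28, consistent with Lagrange.
K contains the identity, every element's inverse is in K, and K is closed under ·: it is a subgroup.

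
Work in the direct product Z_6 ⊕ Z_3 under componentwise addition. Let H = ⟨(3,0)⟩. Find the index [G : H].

|⟨(3,0)⟩| = 2 and |G| = 18.
By Lagrange, [G : H] = |G|/|H| = 18/2 = 9.

9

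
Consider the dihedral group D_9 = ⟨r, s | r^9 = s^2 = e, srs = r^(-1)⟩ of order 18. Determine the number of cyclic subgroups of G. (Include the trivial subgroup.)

Group the elements of G by the cyclic subgroup they generate; each cyclic subgroup of order d accounts for φ(d) elements.
Cyclic subgroups by order — order 1: 1; order 2: 9; order 3: 1; order 9: 1.
Total: 12.

12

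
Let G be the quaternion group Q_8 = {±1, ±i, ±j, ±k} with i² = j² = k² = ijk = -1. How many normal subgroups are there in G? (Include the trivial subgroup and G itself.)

G has 6 subgroups. Checking conjugation-invariance by order — order 1: 1/1 normal; order 2: 1/1 normal; order 4: 3/3 normal; order 8: 1/1 normal.
Total normal subgroups: 6.

6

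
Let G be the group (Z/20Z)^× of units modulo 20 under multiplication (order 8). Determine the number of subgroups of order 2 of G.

3

|G| = 8 and 2 | 8, so subgroups of order 2 are possible by Lagrange.
The subgroups of order 2 are: {1, 11}; {1, 19}; {1, 9}.
So G has 3 subgroups of order 2.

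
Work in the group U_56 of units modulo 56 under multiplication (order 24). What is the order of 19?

Compute successive powers of 19 mod 56: 19, 25, 27, 9, 3, 1; 19^6 ≡ 1 (mod 56).
So |⟨19⟩| = 6.

6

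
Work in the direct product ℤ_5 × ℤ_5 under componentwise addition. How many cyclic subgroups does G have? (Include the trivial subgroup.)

7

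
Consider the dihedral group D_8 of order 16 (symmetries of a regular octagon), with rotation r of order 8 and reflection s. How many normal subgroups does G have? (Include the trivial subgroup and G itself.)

7

G has 19 subgroups. Checking conjugation-invariance by order — order 1: 1/1 normal; order 2: 1/9 normal; order 4: 1/5 normal; order 8: 3/3 normal; order 16: 1/1 normal.
Total normal subgroups: 7.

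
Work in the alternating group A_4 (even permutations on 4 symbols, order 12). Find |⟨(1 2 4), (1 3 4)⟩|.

12

|⟨(1 2 4)⟩| = 3 and |⟨(1 3 4)⟩| = 3, so |H| is a multiple of lcm(3, 3) = 3 and divides |G| = 12.
Closing {(1 2 4), (1 3 4)} under the group operation gives all of G, so |H| = 12.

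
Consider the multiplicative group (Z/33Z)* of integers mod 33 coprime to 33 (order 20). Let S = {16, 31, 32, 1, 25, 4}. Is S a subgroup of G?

No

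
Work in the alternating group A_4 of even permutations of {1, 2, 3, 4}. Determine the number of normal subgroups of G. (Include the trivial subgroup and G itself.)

3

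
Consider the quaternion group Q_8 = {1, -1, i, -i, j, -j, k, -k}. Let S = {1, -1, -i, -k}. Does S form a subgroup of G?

-k ∈ S but its inverse k ∉ S, so S is not a subgroup.

No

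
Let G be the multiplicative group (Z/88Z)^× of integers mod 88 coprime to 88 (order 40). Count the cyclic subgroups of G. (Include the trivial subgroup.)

A cyclic subgroup of order d is generated by each of its φ(d) elements of order d, so the cyclic subgroups of order d number (#elements of order d)/φ(d).
Cyclic subgroups by order — order 1: 1; order 2: 7; order 5: 1; order 10: 7.
Total: 16.

16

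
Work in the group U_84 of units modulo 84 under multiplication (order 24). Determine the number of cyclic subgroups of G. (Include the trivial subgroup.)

16

A cyclic subgroup of order d is generated by each of its φ(d) elements of order d, so the cyclic subgroups of order d number (#elements of order d)/φ(d).
Cyclic subgroups by order — order 1: 1; order 2: 7; order 3: 1; order 6: 7.
Total: 16.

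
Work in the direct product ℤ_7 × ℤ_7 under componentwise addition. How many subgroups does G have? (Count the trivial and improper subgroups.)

|G| = 49, so by Lagrange every subgroup order divides 49. Divisors: 1, 7, 49.
Subgroups by order — order 1: 1; order 7: 8; order 49: 1.
Total: 1 + 8 + 1 = 10.

10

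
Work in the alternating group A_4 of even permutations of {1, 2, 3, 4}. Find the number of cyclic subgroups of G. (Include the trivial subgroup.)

Each element a generates a cyclic subgroup ⟨a⟩; distinct elements may generate the same one (a cyclic group of order d has φ(d) generators).
Cyclic subgroups by order — order 1: 1; order 2: 3; order 3: 4.
Total: 8.

8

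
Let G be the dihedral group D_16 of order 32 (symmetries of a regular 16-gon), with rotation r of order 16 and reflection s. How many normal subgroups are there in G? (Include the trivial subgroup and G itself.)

G has 36 subgroups. Checking conjugation-invariance by order — order 1: 1/1 normal; order 2: 1/17 normal; order 4: 1/9 normal; order 8: 1/5 normal; order 16: 3/3 normal; order 32: 1/1 normal.
Total normal subgroups: 8.

8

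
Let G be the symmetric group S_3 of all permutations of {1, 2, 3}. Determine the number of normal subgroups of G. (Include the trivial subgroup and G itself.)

G has 6 subgroups. Checking conjugation-invariance by order — order 1: 1/1 normal; order 2: 0/3 normal; order 3: 1/1 normal; order 6: 1/1 normal.
Total normal subgroups: 3.

3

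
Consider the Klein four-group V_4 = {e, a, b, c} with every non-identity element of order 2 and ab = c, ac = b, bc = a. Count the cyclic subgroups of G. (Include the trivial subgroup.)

Group the elements of G by the cyclic subgroup they generate; each cyclic subgroup of order d accounts for φ(d) elements.
Cyclic subgroups by order — order 1: 1; order 2: 3.
Total: 4.

4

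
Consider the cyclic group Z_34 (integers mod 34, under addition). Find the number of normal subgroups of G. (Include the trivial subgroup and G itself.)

4

G is abelian, so every subgroup is normal.
G has 4 subgroups in total, hence 4 normal subgroups.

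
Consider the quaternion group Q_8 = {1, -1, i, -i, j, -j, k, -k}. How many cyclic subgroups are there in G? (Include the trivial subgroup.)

5

A cyclic subgroup of order d is generated by each of its φ(d) elements of order d, so the cyclic subgroups of order d number (#elements of order d)/φ(d).
Cyclic subgroups by order — order 1: 1; order 2: 1; order 4: 3.
Total: 5.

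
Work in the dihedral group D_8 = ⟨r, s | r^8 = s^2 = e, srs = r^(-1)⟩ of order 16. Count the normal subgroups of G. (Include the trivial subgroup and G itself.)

7

G has 19 subgroups. Checking conjugation-invariance by order — order 1: 1/1 normal; order 2: 1/9 normal; order 4: 1/5 normal; order 8: 3/3 normal; order 16: 1/1 normal.
Total normal subgroups: 7.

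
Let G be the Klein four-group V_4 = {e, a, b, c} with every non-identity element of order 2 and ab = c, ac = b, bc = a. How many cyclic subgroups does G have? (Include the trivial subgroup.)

Each element a generates a cyclic subgroup ⟨a⟩; distinct elements may generate the same one (a cyclic group of order d has φ(d) generators).
Cyclic subgroups by order — order 1: 1; order 2: 3.
Total: 4.

4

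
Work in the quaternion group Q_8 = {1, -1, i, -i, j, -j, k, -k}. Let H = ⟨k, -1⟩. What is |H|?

|⟨k⟩| = 4 and |⟨-1⟩| = 2, so |H| is a multiple of lcm(4, 2) = 4 and divides |G| = 8.
Closing under the operation: H = {1, -1, k, -k}, so |H| = 4.

4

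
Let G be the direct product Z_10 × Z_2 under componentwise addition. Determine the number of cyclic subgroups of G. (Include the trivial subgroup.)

Group the elements of G by the cyclic subgroup they generate; each cyclic subgroup of order d accounts for φ(d) elements.
Cyclic subgroups by order — order 1: 1; order 2: 3; order 5: 1; order 10: 3.
Total: 8.

8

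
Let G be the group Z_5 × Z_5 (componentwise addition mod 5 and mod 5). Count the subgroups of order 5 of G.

6

|G| = 25 and 5 | 25, so subgroups of order 5 are possible by Lagrange.
The subgroups of order 5 are: {(0,0), (0,1), (0,2), (0,3), (0,4)}; {(0,0), (1,0), (2,0), (3,0), (4,0)}; {(0,0), (1,1), (2,2), (3,3), (4,4)}; {(0,0), (1,2), (2,4), (3,1), (4,3)}; … (6 in all).
So G has 6 subgroups of order 5.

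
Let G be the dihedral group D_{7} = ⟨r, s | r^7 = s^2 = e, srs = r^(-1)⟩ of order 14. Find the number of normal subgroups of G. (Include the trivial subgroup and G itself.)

G has 10 subgroups. Checking conjugation-invariance by order — order 1: 1/1 normal; order 2: 0/7 normal; order 7: 1/1 normal; order 14: 1/1 normal.
Total normal subgroups: 3.

3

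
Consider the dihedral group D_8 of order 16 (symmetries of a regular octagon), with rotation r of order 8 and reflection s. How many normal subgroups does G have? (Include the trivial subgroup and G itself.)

G has 19 subgroups. Checking conjugation-invariance by order — order 1: 1/1 normal; order 2: 1/9 normal; order 4: 1/5 normal; order 8: 3/3 normal; order 16: 1/1 normal.
Total normal subgroups: 7.

7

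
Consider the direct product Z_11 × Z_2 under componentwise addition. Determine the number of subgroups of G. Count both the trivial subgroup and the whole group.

|G| = 22, so by Lagrange every subgroup order divides 22. Divisors: 1, 2, 11, 22.
Subgroups by order — order 1: 1; order 2: 1; order 11: 1; order 22: 1.
Total: 1 + 1 + 1 + 1 = 4.

4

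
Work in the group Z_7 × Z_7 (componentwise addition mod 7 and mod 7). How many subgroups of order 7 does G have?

|G| = 49 and 7 | 49, so subgroups of order 7 are possible by Lagrange.
The subgroups of order 7 are: {(0,0), (0,1), (0,2), (0,3), (0,4), (0,5), (0,6)}; {(0,0), (1,0), (2,0), (3,0), (4,0), (5,0), (6,0)}; {(0,0), (1,1), (2,2), (3,3), (4,4), (5,5), (6,6)}; {(0,0), (1,2), (2,4), (3,6), (4,1), (5,3), (6,5)}; … (8 in all).
So G has 8 subgroups of order 7.

8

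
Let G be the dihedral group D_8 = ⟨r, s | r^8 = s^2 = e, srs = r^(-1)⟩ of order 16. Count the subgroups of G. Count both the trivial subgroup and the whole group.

19

|G| = 16, so by Lagrange every subgroup order divides 16. Divisors: 1, 2, 4, 8, 16.
Subgroups by order — order 1: 1; order 2: 9; order 4: 5; order 8: 3; order 16: 1.
Total: 1 + 9 + 5 + 3 + 1 = 19.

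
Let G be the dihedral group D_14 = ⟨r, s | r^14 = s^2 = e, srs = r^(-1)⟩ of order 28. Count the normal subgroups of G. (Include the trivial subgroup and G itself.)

7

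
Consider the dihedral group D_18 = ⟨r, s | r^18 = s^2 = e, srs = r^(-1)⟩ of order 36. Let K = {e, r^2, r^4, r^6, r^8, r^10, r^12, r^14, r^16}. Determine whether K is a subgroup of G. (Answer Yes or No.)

|K| = 9 divides |G| = 36, consistent with Lagrange.
K contains the identity, every element's inverse is in K, and K is closed under ·: it is a subgroup.
In fact K = ⟨r^4⟩.

Yes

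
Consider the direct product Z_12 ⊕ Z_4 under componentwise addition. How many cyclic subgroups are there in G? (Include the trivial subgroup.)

20

Each element a generates a cyclic subgroup ⟨a⟩; distinct elements may generate the same one (a cyclic group of order d has φ(d) generators).
Cyclic subgroups by order — order 1: 1; order 2: 3; order 3: 1; order 4: 6; order 6: 3; order 12: 6.
Total: 20.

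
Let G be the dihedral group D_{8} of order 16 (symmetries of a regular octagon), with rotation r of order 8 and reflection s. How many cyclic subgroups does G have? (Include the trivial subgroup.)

12

Group the elements of G by the cyclic subgroup they generate; each cyclic subgroup of order d accounts for φ(d) elements.
Cyclic subgroups by order — order 1: 1; order 2: 9; order 4: 1; order 8: 1.
Total: 12.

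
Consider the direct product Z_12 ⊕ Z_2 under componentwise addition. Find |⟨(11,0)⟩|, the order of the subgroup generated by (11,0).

The order of (11,0) in Z_12 × Z_2 is lcm(ord(11) in Z_12, ord(0) in Z_2).
ord(11) = 12 and ord(0) = 1, so |⟨(11,0)⟩| = lcm(12, 1) = 12.

12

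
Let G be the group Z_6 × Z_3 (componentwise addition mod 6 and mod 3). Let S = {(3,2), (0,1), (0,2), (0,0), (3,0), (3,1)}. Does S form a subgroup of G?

Yes

|S| = 6 divides |G| = 18, consistent with Lagrange.
S contains the identity, every element's inverse is in S, and S is closed under +: it is a subgroup.
In fact S = ⟨(3,1)⟩.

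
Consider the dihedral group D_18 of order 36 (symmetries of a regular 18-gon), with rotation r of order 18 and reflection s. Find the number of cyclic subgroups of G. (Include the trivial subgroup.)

24

Each element a generates a cyclic subgroup ⟨a⟩; distinct elements may generate the same one (a cyclic group of order d has φ(d) generators).
Cyclic subgroups by order — order 1: 1; order 2: 19; order 3: 1; order 6: 1; order 9: 1; order 18: 1.
Total: 24.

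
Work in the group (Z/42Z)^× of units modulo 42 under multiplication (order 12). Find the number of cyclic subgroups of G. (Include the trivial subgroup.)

Each element a generates a cyclic subgroup ⟨a⟩; distinct elements may generate the same one (a cyclic group of order d has φ(d) generators).
Cyclic subgroups by order — order 1: 1; order 2: 3; order 3: 1; order 6: 3.
Total: 8.

8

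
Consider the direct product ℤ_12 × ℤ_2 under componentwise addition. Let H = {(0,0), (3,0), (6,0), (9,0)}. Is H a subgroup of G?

Yes

|H| = 4 divides |G| = 24, consistent with Lagrange.
H contains the identity, every element's inverse is in H, and H is closed under +: it is a subgroup.
In fact H = ⟨(9,0)⟩.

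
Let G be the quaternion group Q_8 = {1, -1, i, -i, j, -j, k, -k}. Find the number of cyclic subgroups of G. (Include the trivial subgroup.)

Each element a generates a cyclic subgroup ⟨a⟩; distinct elements may generate the same one (a cyclic group of order d has φ(d) generators).
Cyclic subgroups by order — order 1: 1; order 2: 1; order 4: 3.
Total: 5.

5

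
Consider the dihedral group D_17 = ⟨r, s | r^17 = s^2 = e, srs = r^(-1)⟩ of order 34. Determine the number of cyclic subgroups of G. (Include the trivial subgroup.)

19

Each element a generates a cyclic subgroup ⟨a⟩; distinct elements may generate the same one (a cyclic group of order d has φ(d) generators).
Cyclic subgroups by order — order 1: 1; order 2: 17; order 17: 1.
Total: 19.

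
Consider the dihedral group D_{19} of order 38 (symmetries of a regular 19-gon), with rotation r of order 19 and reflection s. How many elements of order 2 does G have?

Enumerating element orders in G gives 19 elements of order 2.

19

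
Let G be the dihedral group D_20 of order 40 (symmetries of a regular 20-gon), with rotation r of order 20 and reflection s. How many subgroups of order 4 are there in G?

|G| = 40 and 4 | 40, so subgroups of order 4 are possible by Lagrange.
The subgroups of order 4 are: {e, r^10, s, r^10s}; {e, r^10, rs, r^11s}; {e, r^10, r^2s, r^12s}; {e, r^10, r^3s, r^13s}; … (11 in all).
So G has 11 subgroups of order 4.

11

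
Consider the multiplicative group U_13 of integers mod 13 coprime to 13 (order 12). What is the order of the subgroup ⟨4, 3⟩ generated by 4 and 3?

6

|⟨4⟩| = 6 and |⟨3⟩| = 3, so |H| is a multiple of lcm(6, 3) = 6 and divides |G| = 12.
Closing under the operation: H = {1, 3, 4, 9, 10, 12}, so |H| = 6.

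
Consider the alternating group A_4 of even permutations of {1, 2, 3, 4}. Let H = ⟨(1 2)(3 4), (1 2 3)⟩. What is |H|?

|⟨(1 2)(3 4)⟩| = 2 and |⟨(1 2 3)⟩| = 3, so |H| is a multiple of lcm(2, 3) = 6 and divides |G| = 12.
Closing {(1 2)(3 4), (1 2 3)} under the group operation gives all of G, so |H| = 12.

12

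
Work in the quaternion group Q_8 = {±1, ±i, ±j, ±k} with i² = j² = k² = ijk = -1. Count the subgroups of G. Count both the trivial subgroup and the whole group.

|G| = 8, so by Lagrange every subgroup order divides 8. Divisors: 1, 2, 4, 8.
Subgroups by order — order 1: 1; order 2: 1; order 4: 3; order 8: 1.
Total: 1 + 1 + 3 + 1 = 6.

6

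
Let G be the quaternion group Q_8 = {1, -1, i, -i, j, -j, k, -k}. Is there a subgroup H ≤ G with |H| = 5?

No

5 does not divide |G| = 8, so by Lagrange no subgroup of order 5 exists.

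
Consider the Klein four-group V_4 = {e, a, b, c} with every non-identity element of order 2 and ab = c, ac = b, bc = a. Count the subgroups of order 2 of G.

3

|G| = 4 and 2 | 4, so subgroups of order 2 are possible by Lagrange.
The subgroups of order 2 are: {e, a}; {e, b}; {e, c}.
So G has 3 subgroups of order 2.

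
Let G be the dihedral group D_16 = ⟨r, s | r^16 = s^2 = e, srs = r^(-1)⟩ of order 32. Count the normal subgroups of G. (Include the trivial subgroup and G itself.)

G has 36 subgroups. Checking conjugation-invariance by order — order 1: 1/1 normal; order 2: 1/17 normal; order 4: 1/9 normal; order 8: 1/5 normal; order 16: 3/3 normal; order 32: 1/1 normal.
Total normal subgroups: 8.

8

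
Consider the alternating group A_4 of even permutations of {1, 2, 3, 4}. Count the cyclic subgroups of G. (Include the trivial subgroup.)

8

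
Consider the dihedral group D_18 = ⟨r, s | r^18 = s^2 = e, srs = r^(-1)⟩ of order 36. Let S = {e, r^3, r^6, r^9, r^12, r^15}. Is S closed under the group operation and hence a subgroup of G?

|S| = 6 divides |G| = 36, consistent with Lagrange.
S contains the identity, every element's inverse is in S, and S is closed under ·: it is a subgroup.
In fact S = ⟨r^15⟩.

Yes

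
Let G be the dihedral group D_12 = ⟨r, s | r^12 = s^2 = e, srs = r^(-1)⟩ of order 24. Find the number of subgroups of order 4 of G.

7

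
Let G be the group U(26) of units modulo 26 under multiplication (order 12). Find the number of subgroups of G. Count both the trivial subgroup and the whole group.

6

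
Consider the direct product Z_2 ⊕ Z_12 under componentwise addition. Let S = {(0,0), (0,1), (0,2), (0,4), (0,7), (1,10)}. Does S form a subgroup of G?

No

(0,1) ∈ S but its inverse (0,11) ∉ S, so S is not a subgroup.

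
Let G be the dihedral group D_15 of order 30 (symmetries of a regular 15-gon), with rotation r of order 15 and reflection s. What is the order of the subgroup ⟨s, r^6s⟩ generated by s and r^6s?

|⟨s⟩| = 2 and |⟨r^6s⟩| = 2, so |H| is a multiple of lcm(2, 2) = 2 and divides |G| = 30.
Closing under the operation: H = {e, r^3, r^6, r^9, r^12, s, r^3s, r^6s, r^9s, r^12s}, so |H| = 10.

10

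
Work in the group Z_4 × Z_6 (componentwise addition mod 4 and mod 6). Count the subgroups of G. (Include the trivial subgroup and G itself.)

|G| = 24, so by Lagrange every subgroup order divides 24. Divisors: 1, 2, 3, 4, 6, 8, 12, 24.
Subgroups by order — order 1: 1; order 2: 3; order 3: 1; order 4: 3; order 6: 3; order 8: 1; order 12: 3; order 24: 1.
Total: 1 + 3 + 1 + 3 + 3 + 1 + 3 + 1 = 16.

16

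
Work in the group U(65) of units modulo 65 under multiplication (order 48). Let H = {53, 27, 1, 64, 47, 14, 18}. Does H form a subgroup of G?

|H| = 7 does not divide |G| = 48, so by Lagrange H is not a subgroup.

No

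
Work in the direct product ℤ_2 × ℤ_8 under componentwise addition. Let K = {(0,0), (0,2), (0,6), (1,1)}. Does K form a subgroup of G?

(1,1) ∈ K but its inverse (1,7) ∉ K, so K is not a subgroup.

No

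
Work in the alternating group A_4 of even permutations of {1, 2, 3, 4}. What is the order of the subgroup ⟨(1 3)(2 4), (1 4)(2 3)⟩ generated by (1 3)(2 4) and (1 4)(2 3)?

|⟨(1 3)(2 4)⟩| = 2 and |⟨(1 4)(2 3)⟩| = 2, so |H| is a multiple of lcm(2, 2) = 2 and divides |G| = 12.
Closing under the operation: H = {e, (1 2)(3 4), (1 3)(2 4), (1 4)(2 3)}, so |H| = 4.

4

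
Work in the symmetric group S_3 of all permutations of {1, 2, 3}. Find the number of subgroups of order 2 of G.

|G| = 6 and 2 | 6, so subgroups of order 2 are possible by Lagrange.
The subgroups of order 2 are: {e, (1 2)}; {e, (1 3)}; {e, (2 3)}.
So G has 3 subgroups of order 2.

3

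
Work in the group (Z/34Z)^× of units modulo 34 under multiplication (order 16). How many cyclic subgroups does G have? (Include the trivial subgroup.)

A cyclic subgroup of order d is generated by each of its φ(d) elements of order d, so the cyclic subgroups of order d number (#elements of order d)/φ(d).
Cyclic subgroups by order — order 1: 1; order 2: 1; order 4: 1; order 8: 1; order 16: 1.
Total: 5.

5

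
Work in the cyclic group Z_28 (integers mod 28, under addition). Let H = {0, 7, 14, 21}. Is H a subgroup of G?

Yes

|H| = 4 divides |G| = 28, consistent with Lagrange.
H contains the identity, every element's inverse is in H, and H is closed under +: it is a subgroup.
In fact H = ⟨21⟩.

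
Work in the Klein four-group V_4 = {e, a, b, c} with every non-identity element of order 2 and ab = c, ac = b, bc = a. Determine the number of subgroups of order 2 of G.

3

|G| = 4 and 2 | 4, so subgroups of order 2 are possible by Lagrange.
The subgroups of order 2 are: {e, a}; {e, b}; {e, c}.
So G has 3 subgroups of order 2.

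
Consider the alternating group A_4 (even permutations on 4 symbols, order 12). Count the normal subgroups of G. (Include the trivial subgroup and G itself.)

G has 10 subgroups. Checking conjugation-invariance by order — order 1: 1/1 normal; order 2: 0/3 normal; order 3: 0/4 normal; order 4: 1/1 normal; order 12: 1/1 normal.
Total normal subgroups: 3.

3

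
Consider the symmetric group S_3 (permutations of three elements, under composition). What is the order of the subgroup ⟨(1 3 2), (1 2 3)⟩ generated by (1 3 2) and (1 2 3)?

|⟨(1 3 2)⟩| = 3 and |⟨(1 2 3)⟩| = 3, so |H| is a multiple of lcm(3, 3) = 3 and divides |G| = 6.
Closing under the operation: H = {e, (1 2 3), (1 3 2)}, so |H| = 3.

3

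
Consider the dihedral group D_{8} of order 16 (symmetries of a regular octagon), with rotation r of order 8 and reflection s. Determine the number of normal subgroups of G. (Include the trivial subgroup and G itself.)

7

G has 19 subgroups. Checking conjugation-invariance by order — order 1: 1/1 normal; order 2: 1/9 normal; order 4: 1/5 normal; order 8: 3/3 normal; order 16: 1/1 normal.
Total normal subgroups: 7.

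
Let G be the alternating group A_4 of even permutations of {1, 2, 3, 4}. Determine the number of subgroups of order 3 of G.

4

|G| = 12 and 3 | 12, so subgroups of order 3 are possible by Lagrange.
The subgroups of order 3 are: {e, (1 2 3), (1 3 2)}; {e, (1 2 4), (1 4 2)}; {e, (1 3 4), (1 4 3)}; {e, (2 3 4), (2 4 3)}.
So G has 4 subgroups of order 3.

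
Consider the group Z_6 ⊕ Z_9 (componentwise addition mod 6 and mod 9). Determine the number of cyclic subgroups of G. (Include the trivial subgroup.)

Each element a generates a cyclic subgroup ⟨a⟩; distinct elements may generate the same one (a cyclic group of order d has φ(d) generators).
Cyclic subgroups by order — order 1: 1; order 2: 1; order 3: 4; order 6: 4; order 9: 3; order 18: 3.
Total: 16.

16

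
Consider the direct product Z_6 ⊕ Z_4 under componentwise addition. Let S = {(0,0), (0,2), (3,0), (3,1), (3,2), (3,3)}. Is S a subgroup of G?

No

Closure fails: (3,1) + (3,0) = (0,1) ∉ S. So S is not a subgroup.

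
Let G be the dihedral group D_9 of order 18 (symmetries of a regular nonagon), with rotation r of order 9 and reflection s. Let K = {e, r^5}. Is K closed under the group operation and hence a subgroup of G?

r^5 ∈ K but its inverse r^4 ∉ K, so K is not a subgroup.

No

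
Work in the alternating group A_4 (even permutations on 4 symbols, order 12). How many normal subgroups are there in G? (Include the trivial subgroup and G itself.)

3

G has 10 subgroups. Checking conjugation-invariance by order — order 1: 1/1 normal; order 2: 0/3 normal; order 3: 0/4 normal; order 4: 1/1 normal; order 12: 1/1 normal.
Total normal subgroups: 3.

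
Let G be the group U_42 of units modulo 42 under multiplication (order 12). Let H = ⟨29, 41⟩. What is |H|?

|⟨29⟩| = 2 and |⟨41⟩| = 2, so |H| is a multiple of lcm(2, 2) = 2 and divides |G| = 12.
Closing under the operation: H = {1, 13, 29, 41}, so |H| = 4.

4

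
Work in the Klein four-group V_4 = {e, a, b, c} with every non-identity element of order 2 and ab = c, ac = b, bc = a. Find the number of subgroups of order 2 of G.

|G| = 4 and 2 | 4, so subgroups of order 2 are possible by Lagrange.
The subgroups of order 2 are: {e, a}; {e, b}; {e, c}.
So G has 3 subgroups of order 2.

3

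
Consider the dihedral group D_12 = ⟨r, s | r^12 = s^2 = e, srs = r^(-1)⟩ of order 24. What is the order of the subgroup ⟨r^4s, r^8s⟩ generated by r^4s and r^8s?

6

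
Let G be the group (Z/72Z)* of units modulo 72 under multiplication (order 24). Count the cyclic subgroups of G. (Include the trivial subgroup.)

16

Each element a generates a cyclic subgroup ⟨a⟩; distinct elements may generate the same one (a cyclic group of order d has φ(d) generators).
Cyclic subgroups by order — order 1: 1; order 2: 7; order 3: 1; order 6: 7.
Total: 16.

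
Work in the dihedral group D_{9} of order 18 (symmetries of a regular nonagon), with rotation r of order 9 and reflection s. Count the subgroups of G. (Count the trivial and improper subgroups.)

16

|G| = 18, so by Lagrange every subgroup order divides 18. Divisors: 1, 2, 3, 6, 9, 18.
Subgroups by order — order 1: 1; order 2: 9; order 3: 1; order 6: 3; order 9: 1; order 18: 1.
Total: 1 + 9 + 1 + 3 + 1 + 1 = 16.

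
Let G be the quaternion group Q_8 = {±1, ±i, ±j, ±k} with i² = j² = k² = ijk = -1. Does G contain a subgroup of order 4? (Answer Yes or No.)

Yes

4 | 8. A subgroup of order 4 is {1, -1, i, -i}.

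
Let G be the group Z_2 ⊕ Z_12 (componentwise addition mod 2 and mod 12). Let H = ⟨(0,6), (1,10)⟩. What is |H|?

12

|⟨(0,6)⟩| = 2 and |⟨(1,10)⟩| = 6, so |H| is a multiple of lcm(2, 6) = 6 and divides |G| = 24.
Closing under the operation: H = {(0,0), (0,2), (0,4), (0,6), (0,8), (0,10), (1,0), (1,2), (1,4), (1,6), (1,8), (1,10)}, so |H| = 12.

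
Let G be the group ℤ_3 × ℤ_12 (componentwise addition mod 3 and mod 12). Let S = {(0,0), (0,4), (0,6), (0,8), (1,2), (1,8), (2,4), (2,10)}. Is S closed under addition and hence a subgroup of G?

No

|S| = 8 does not divide |G| = 36, so by Lagrange S is not a subgroup.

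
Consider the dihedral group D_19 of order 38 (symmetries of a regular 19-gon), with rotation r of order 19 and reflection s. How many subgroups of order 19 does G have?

1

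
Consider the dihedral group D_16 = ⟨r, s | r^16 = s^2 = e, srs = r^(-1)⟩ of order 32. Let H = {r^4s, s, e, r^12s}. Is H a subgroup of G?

No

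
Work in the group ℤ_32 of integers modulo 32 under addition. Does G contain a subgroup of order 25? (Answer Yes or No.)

25 does not divide |G| = 32, so by Lagrange no subgroup of order 25 exists.

No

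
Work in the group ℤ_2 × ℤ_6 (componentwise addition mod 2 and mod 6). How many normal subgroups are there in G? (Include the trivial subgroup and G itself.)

10

G is abelian, so every subgroup is normal.
G has 10 subgroups in total, hence 10 normal subgroups.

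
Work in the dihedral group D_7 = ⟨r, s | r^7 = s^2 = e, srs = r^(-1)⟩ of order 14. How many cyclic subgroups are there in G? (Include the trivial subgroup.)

9

Each element a generates a cyclic subgroup ⟨a⟩; distinct elements may generate the same one (a cyclic group of order d has φ(d) generators).
Cyclic subgroups by order — order 1: 1; order 2: 7; order 7: 1.
Total: 9.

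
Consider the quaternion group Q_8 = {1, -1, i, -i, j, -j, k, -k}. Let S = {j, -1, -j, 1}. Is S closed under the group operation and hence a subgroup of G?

|S| = 4 divides |G| = 8, consistent with Lagrange.
S contains the identity, every element's inverse is in S, and S is closed under ·: it is a subgroup.
In fact S = ⟨j⟩.

Yes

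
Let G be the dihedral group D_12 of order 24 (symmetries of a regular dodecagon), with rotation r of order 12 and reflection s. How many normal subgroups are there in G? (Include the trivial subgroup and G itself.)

G has 34 subgroups. Checking conjugation-invariance by order — order 1: 1/1 normal; order 2: 1/13 normal; order 3: 1/1 normal; order 4: 1/7 normal; order 6: 1/5 normal; order 8: 0/3 normal; order 12: 3/3 normal; order 24: 1/1 normal.
Total normal subgroups: 9.

9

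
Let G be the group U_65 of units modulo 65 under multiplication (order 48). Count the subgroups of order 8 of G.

|G| = 48 and 8 | 48, so subgroups of order 8 are possible by Lagrange.
The subgroups of order 8 are: {1, 12, 14, 27, 38, 51, 53, 64}; {1, 8, 14, 18, 47, 51, 57, 64}; {1, 14, 21, 31, 34, 44, 51, 64}.
So G has 3 subgroups of order 8.

3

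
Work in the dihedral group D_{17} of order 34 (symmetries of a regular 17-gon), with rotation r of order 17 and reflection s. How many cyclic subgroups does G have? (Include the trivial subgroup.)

Group the elements of G by the cyclic subgroup they generate; each cyclic subgroup of order d accounts for φ(d) elements.
Cyclic subgroups by order — order 1: 1; order 2: 17; order 17: 1.
Total: 19.

19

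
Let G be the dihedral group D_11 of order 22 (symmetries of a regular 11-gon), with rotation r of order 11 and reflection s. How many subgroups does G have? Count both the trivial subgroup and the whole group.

|G| = 22, so by Lagrange every subgroup order divides 22. Divisors: 1, 2, 11, 22.
Subgroups by order — order 1: 1; order 2: 11; order 11: 1; order 22: 1.
Total: 1 + 11 + 1 + 1 = 14.

14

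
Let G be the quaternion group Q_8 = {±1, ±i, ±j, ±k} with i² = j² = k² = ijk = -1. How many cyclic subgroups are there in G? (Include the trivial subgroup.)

5

Group the elements of G by the cyclic subgroup they generate; each cyclic subgroup of order d accounts for φ(d) elements.
Cyclic subgroups by order — order 1: 1; order 2: 1; order 4: 3.
Total: 5.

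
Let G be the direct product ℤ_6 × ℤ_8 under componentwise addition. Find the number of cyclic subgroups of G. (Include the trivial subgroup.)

16

Group the elements of G by the cyclic subgroup they generate; each cyclic subgroup of order d accounts for φ(d) elements.
Cyclic subgroups by order — order 1: 1; order 2: 3; order 3: 1; order 4: 2; order 6: 3; order 8: 2; order 12: 2; order 24: 2.
Total: 16.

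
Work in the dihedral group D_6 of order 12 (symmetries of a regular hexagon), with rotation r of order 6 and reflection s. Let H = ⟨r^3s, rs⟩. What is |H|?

|⟨r^3s⟩| = 2 and |⟨rs⟩| = 2, so |H| is a multiple of lcm(2, 2) = 2 and divides |G| = 12.
Closing under the operation: H = {e, r^2, r^4, rs, r^3s, r^5s}, so |H| = 6.

6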